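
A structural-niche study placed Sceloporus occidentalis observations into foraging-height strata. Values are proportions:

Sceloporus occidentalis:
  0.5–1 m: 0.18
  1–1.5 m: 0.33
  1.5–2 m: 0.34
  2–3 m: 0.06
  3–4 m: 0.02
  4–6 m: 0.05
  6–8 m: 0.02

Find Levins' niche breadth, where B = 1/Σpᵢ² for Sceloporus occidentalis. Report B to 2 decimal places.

3.79

Σpᵢ² = 0.18² + 0.33² + 0.34² + 0.06² + 0.02² + 0.05² + 0.02² = 0.0324 + 0.1089 + 0.1156 + 0.0036 + 0.0004 + 0.0025 + 0.0004 = 0.2638
B = 1 / 0.2638 = 3.7908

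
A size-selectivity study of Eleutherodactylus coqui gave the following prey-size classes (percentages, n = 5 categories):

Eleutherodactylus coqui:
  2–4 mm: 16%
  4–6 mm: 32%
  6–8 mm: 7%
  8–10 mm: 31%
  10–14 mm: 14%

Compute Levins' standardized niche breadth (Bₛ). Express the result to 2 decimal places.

Convert percentages to proportions (divide by 100).
Σpᵢ² = 0.16² + 0.32² + 0.07² + 0.31² + 0.14² = 0.0256 + 0.1024 + 0.0049 + 0.0961 + 0.0196 = 0.2486
B = 1 / 0.2486 = 4.0225
Bₛ = (B − 1)/(n − 1) = (4.0225 − 1)/(5 − 1) = 3.0225/4 = 0.7556

0.76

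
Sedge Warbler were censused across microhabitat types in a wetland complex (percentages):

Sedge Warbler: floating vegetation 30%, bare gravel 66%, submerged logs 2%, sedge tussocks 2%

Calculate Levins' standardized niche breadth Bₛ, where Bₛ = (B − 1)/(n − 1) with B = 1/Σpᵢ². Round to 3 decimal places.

Convert percentages to proportions (divide by 100).
Σpᵢ² = 0.30² + 0.66² + 0.02² + 0.02² = 0.0900 + 0.4356 + 0.0004 + 0.0004 = 0.5264
B = 1 / 0.5264 = 1.89970
Bₛ = (B − 1)/(n − 1) = (1.89970 − 1)/(4 − 1) = 0.89970/3 = 0.29990

0.300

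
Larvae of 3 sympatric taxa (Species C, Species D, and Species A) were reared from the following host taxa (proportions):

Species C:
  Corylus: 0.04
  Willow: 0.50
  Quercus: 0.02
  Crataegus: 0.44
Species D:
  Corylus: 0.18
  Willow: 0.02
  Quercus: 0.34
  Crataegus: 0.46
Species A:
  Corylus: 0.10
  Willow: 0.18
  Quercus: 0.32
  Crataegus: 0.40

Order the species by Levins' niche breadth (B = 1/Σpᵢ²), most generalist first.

Species A > Species D > Species C

Σp_Cᵢ² = 0.04² + 0.50² + 0.02² + 0.44² = 0.0016 + 0.2500 + 0.0004 + 0.1936 = 0.4456
B_C = 1 / 0.4456 = 2.2442
Σp_Dᵢ² = 0.18² + 0.02² + 0.34² + 0.46² = 0.0324 + 0.0004 + 0.1156 + 0.2116 = 0.3600
B_D = 1 / 0.3600 = 2.7778
Σp_Aᵢ² = 0.10² + 0.18² + 0.32² + 0.40² = 0.0100 + 0.0324 + 0.1024 + 0.1600 = 0.3048
B_A = 1 / 0.3048 = 3.2808
Ranking by B (broadest → narrowest): Species A (3.28) > Species D (2.78) > Species C (2.24)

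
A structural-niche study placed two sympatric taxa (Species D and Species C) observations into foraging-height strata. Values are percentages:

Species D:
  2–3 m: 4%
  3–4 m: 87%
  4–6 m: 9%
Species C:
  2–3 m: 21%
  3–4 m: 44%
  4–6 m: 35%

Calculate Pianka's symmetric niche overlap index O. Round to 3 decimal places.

Convert percentages to proportions (divide by 100).
Σ p₁ᵢp₂ᵢ = 0.0084 + 0.3828 + 0.0315 = 0.4227
Σp_1ᵢ² = 0.04² + 0.87² + 0.09² = 0.0016 + 0.7569 + 0.0081 = 0.7666
Σp_2ᵢ² = 0.21² + 0.44² + 0.35² = 0.0441 + 0.1936 + 0.1225 = 0.3602
O = 0.4227 / √(0.7666 × 0.3602) = 0.4227 / 0.525480 = 0.80441

0.804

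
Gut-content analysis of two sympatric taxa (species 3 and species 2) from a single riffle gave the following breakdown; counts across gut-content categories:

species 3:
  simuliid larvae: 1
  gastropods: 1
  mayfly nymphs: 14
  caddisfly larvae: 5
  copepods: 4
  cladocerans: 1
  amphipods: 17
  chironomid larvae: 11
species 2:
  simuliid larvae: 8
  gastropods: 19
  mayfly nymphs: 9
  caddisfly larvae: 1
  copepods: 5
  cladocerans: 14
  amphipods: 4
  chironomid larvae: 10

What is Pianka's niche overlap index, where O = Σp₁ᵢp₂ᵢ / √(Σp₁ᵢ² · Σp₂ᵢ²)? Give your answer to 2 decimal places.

0.50

Proportions for species 3 (n=54): 1/54=0.0185, 1/54=0.0185, 14/54=0.2593, 5/54=0.0926, 4/54=0.0741, 1/54=0.0185, 17/54=0.3148, 11/54=0.2037
Proportions for species 2 (n=70): 8/70=0.1143, 19/70=0.2714, 9/70=0.1286, 1/70=0.0143, 5/70=0.0714, 14/70=0.2000, 4/70=0.0571, 10/70=0.1429
Σ p₁ᵢp₂ᵢ = 0.002115 + 0.005021 + 0.033346 + 0.001324 + 0.005291 + 0.003700 + 0.017975 + 0.029109 = 0.097881
Σp_1ᵢ² = 0.0185² + 0.0185² + 0.2593² + 0.0926² + 0.0741² + 0.0185² + 0.3148² + 0.2037² = 0.000342 + 0.000342 + 0.067236 + 0.008575 + 0.005491 + 0.000342 + 0.099099 + 0.041494 = 0.222921
Σp_2ᵢ² = 0.1143² + 0.2714² + 0.1286² + 0.0143² + 0.0714² + 0.2000² + 0.0571² + 0.1429² = 0.013064 + 0.073658 + 0.016538 + 0.000204 + 0.005098 + 0.040000 + 0.003260 + 0.020420 = 0.172242
O = 0.097881 / √(0.222921 × 0.172242) = 0.097881 / 0.1959499 = 0.4995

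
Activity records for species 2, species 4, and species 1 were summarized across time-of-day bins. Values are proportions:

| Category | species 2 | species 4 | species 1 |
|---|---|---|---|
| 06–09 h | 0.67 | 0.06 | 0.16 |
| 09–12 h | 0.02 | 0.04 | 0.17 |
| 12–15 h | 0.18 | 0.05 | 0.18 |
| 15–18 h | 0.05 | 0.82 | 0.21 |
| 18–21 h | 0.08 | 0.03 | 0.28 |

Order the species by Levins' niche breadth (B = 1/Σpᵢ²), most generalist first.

species 1 > species 2 > species 4

Σp_2ᵢ² = 0.67² + 0.02² + 0.18² + 0.05² + 0.08² = 0.4489 + 0.0004 + 0.0324 + 0.0025 + 0.0064 = 0.4906
B_2 = 1 / 0.4906 = 2.0383
Σp_4ᵢ² = 0.06² + 0.04² + 0.05² + 0.82² + 0.03² = 0.0036 + 0.0016 + 0.0025 + 0.6724 + 0.0009 = 0.6810
B_4 = 1 / 0.6810 = 1.4684
Σp_1ᵢ² = 0.16² + 0.17² + 0.18² + 0.21² + 0.28² = 0.0256 + 0.0289 + 0.0324 + 0.0441 + 0.0784 = 0.2094
B_1 = 1 / 0.2094 = 4.7755
Ranking by B (broadest → narrowest): species 1 (4.78) > species 2 (2.04) > species 4 (1.47)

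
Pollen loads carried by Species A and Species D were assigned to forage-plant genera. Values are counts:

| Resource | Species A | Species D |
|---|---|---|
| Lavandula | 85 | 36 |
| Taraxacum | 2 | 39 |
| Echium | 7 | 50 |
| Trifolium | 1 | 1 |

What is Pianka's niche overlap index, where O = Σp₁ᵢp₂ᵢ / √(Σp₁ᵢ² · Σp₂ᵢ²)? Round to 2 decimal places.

Proportions for Species A (n=95): 85/95=0.8947, 2/95=0.0211, 7/95=0.0737, 1/95=0.0105
Proportions for Species D (n=126): 36/126=0.2857, 39/126=0.3095, 50/126=0.3968, 1/126=0.0079
Σ p₁ᵢp₂ᵢ = 0.255616 + 0.006530 + 0.029244 + 0.000083 = 0.291473
Σp_1ᵢ² = 0.8947² + 0.0211² + 0.0737² + 0.0105² = 0.800488 + 0.000445 + 0.005432 + 0.000110 = 0.806475
Σp_2ᵢ² = 0.2857² + 0.3095² + 0.3968² + 0.0079² = 0.081624 + 0.095790 + 0.157450 + 0.000062 = 0.334926
O = 0.291473 / √(0.806475 × 0.334926) = 0.291473 / 0.5197205 = 0.5608

0.56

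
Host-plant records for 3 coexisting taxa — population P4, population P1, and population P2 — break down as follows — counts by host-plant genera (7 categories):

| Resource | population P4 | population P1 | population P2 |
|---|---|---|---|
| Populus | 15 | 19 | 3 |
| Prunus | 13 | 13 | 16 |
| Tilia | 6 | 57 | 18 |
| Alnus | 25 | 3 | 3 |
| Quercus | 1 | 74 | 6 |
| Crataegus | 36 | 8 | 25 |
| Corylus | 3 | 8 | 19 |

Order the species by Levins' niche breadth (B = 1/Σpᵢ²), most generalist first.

Proportions for population P4 (n=99): 15/99=0.1515, 13/99=0.1313, 6/99=0.0606, 25/99=0.2525, 1/99=0.0101, 36/99=0.3636, 3/99=0.0303
Proportions for population P1 (n=182): 19/182=0.1044, 13/182=0.0714, 57/182=0.3132, 3/182=0.0165, 74/182=0.4066, 8/182=0.0440, 8/182=0.0440
Proportions for population P2 (n=90): 3/90=0.0333, 16/90=0.1778, 18/90=0.2000, 3/90=0.0333, 6/90=0.0667, 25/90=0.2778, 19/90=0.2111
Σp_P4ᵢ² = 0.1515² + 0.1313² + 0.0606² + 0.2525² + 0.0101² + 0.3636² + 0.0303² = 0.022952 + 0.017240 + 0.003672 + 0.063756 + 0.000102 + 0.132205 + 0.000918 = 0.240845
B_P4 = 1 / 0.240845 = 4.1520
Σp_P1ᵢ² = 0.1044² + 0.0714² + 0.3132² + 0.0165² + 0.4066² + 0.0440² + 0.0440² = 0.010899 + 0.005098 + 0.098094 + 0.000272 + 0.165324 + 0.001936 + 0.001936 = 0.283559
B_P1 = 1 / 0.283559 = 3.5266
Σp_P2ᵢ² = 0.0333² + 0.1778² + 0.2000² + 0.0333² + 0.0667² + 0.2778² + 0.2111² = 0.001109 + 0.031613 + 0.040000 + 0.001109 + 0.004449 + 0.077173 + 0.044563 = 0.200016
B_P2 = 1 / 0.200016 = 4.9996
Ranking by B (broadest → narrowest): population P2 (5.00) > population P4 (4.15) > population P1 (3.53)

population P2 > population P4 > population P1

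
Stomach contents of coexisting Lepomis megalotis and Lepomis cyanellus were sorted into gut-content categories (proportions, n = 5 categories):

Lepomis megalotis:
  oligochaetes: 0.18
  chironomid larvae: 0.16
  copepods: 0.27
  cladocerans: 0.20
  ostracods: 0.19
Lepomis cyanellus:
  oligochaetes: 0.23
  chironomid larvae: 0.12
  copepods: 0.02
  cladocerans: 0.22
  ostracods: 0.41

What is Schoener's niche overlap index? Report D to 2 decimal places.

Σ|p₁ᵢ − p₂ᵢ| = 0.05 + 0.04 + 0.25 + 0.02 + 0.22 = 0.58
D = 1 − ½ × 0.58 = 1 − 0.290 = 0.7100

0.71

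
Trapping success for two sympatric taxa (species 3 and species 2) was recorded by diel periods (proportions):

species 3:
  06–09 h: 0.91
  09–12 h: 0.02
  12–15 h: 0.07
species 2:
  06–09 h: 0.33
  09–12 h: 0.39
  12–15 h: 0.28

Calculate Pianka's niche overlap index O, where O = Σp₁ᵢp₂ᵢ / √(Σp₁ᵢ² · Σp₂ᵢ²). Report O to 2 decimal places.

Σ p₁ᵢp₂ᵢ = 0.3003 + 0.0078 + 0.0196 = 0.3277
Σp_1ᵢ² = 0.91² + 0.02² + 0.07² = 0.8281 + 0.0004 + 0.0049 = 0.8334
Σp_2ᵢ² = 0.33² + 0.39² + 0.28² = 0.1089 + 0.1521 + 0.0784 = 0.3394
O = 0.3277 / √(0.8334 × 0.3394) = 0.3277 / 0.53184 = 0.6162

0.62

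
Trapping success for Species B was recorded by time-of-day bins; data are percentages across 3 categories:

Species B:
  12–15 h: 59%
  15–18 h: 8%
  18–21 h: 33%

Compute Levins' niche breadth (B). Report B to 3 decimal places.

Convert percentages to proportions (divide by 100).
Σpᵢ² = 0.59² + 0.08² + 0.33² = 0.3481 + 0.0064 + 0.1089 = 0.4634
B = 1 / 0.4634 = 2.15796

2.158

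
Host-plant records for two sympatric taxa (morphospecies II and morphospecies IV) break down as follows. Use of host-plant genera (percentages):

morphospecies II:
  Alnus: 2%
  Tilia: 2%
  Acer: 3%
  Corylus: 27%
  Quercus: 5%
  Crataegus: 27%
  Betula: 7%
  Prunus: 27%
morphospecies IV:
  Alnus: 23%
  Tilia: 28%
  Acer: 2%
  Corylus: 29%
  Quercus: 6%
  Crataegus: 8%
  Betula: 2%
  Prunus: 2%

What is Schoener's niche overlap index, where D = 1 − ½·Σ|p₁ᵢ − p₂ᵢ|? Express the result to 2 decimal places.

0.50

Convert percentages to proportions (divide by 100).
Σ|p₁ᵢ − p₂ᵢ| = 0.21 + 0.26 + 0.01 + 0.02 + 0.01 + 0.19 + 0.05 + 0.25 = 1.00
D = 1 − ½ × 1.00 = 1 − 0.500 = 0.5000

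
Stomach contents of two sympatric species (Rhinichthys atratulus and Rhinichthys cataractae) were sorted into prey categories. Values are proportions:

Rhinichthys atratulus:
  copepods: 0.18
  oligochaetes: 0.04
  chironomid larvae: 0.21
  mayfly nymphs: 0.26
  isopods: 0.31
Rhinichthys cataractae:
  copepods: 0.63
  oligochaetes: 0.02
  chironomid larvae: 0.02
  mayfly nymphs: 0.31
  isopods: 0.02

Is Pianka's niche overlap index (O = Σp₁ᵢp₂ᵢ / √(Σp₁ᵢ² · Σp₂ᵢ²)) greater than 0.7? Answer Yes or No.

No

Σ p₁ᵢp₂ᵢ = 0.1134 + 0.0008 + 0.0042 + 0.0806 + 0.0062 = 0.2052
Σp_1ᵢ² = 0.18² + 0.04² + 0.21² + 0.26² + 0.31² = 0.0324 + 0.0016 + 0.0441 + 0.0676 + 0.0961 = 0.2418
Σp_2ᵢ² = 0.63² + 0.02² + 0.02² + 0.31² + 0.02² = 0.3969 + 0.0004 + 0.0004 + 0.0961 + 0.0004 = 0.4942
O = 0.2052 / √(0.2418 × 0.4942) = 0.2052 / 0.34568 = 0.5936
O = 0.5936 < 0.7 → No.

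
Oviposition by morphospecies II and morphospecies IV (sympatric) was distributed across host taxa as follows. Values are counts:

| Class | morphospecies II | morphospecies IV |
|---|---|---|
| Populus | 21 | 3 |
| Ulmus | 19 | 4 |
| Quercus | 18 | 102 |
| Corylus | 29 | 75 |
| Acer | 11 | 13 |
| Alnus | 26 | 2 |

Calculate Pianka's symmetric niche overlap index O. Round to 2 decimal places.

Proportions for morphospecies II (n=124): 21/124=0.1694, 19/124=0.1532, 18/124=0.1452, 29/124=0.2339, 11/124=0.0887, 26/124=0.2097
Proportions for morphospecies IV (n=199): 3/199=0.0151, 4/199=0.0201, 102/199=0.5126, 75/199=0.3769, 13/199=0.0653, 2/199=0.0101
Σ p₁ᵢp₂ᵢ = 0.002558 + 0.003079 + 0.074430 + 0.088157 + 0.005792 + 0.002118 = 0.176134
Σp_1ᵢ² = 0.1694² + 0.1532² + 0.1452² + 0.2339² + 0.0887² + 0.2097² = 0.028696 + 0.023470 + 0.021083 + 0.054709 + 0.007868 + 0.043974 = 0.179800
Σp_2ᵢ² = 0.0151² + 0.0201² + 0.5126² + 0.3769² + 0.0653² + 0.0101² = 0.000228 + 0.000404 + 0.262759 + 0.142054 + 0.004264 + 0.000102 = 0.409811
O = 0.176134 / √(0.179800 × 0.409811) = 0.176134 / 0.2714480 = 0.6489

0.65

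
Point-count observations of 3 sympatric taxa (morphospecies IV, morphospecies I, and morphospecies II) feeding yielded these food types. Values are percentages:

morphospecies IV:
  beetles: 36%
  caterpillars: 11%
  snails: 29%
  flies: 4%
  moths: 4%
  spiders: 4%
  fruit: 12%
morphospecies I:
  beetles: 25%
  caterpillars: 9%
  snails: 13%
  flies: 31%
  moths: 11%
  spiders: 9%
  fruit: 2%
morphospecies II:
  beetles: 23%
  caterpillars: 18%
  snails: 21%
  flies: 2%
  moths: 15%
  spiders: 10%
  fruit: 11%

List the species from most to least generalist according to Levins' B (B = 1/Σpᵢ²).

Convert percentages to proportions (divide by 100).
Σp_IVᵢ² = 0.36² + 0.11² + 0.29² + 0.04² + 0.04² + 0.04² + 0.12² = 0.1296 + 0.0121 + 0.0841 + 0.0016 + 0.0016 + 0.0016 + 0.0144 = 0.2450
B_IV = 1 / 0.2450 = 4.0816
Σp_Iᵢ² = 0.25² + 0.09² + 0.13² + 0.31² + 0.11² + 0.09² + 0.02² = 0.0625 + 0.0081 + 0.0169 + 0.0961 + 0.0121 + 0.0081 + 0.0004 = 0.2042
B_I = 1 / 0.2042 = 4.8972
Σp_IIᵢ² = 0.23² + 0.18² + 0.21² + 0.02² + 0.15² + 0.10² + 0.11² = 0.0529 + 0.0324 + 0.0441 + 0.0004 + 0.0225 + 0.0100 + 0.0121 = 0.1744
B_II = 1 / 0.1744 = 5.7339
Ranking by B (broadest → narrowest): morphospecies II (5.73) > morphospecies I (4.90) > morphospecies IV (4.08)

morphospecies II > morphospecies I > morphospecies IV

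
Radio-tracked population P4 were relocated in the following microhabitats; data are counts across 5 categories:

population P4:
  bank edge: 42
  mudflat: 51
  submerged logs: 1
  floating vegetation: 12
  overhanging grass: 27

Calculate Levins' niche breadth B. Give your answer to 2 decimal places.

3.38

Proportions for population P4 (n=133): 42/133=0.3158, 51/133=0.3835, 1/133=0.0075, 12/133=0.0902, 27/133=0.2030
Σpᵢ² = 0.3158² + 0.3835² + 0.0075² + 0.0902² + 0.2030² = 0.099730 + 0.147072 + 0.000056 + 0.008136 + 0.041209 = 0.296203
B = 1 / 0.296203 = 3.3761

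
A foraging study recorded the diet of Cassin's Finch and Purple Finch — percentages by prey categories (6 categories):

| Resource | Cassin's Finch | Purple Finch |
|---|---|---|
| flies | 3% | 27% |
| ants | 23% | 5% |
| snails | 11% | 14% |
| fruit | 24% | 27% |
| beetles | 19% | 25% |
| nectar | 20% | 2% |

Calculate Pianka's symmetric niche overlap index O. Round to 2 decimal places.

0.70

Convert percentages to proportions (divide by 100).
Σ p₁ᵢp₂ᵢ = 0.0081 + 0.0115 + 0.0154 + 0.0648 + 0.0475 + 0.0040 = 0.1513
Σp_1ᵢ² = 0.03² + 0.23² + 0.11² + 0.24² + 0.19² + 0.20² = 0.0009 + 0.0529 + 0.0121 + 0.0576 + 0.0361 + 0.0400 = 0.1996
Σp_2ᵢ² = 0.27² + 0.05² + 0.14² + 0.27² + 0.25² + 0.02² = 0.0729 + 0.0025 + 0.0196 + 0.0729 + 0.0625 + 0.0004 = 0.2308
O = 0.1513 / √(0.1996 × 0.2308) = 0.1513 / 0.21463 = 0.7049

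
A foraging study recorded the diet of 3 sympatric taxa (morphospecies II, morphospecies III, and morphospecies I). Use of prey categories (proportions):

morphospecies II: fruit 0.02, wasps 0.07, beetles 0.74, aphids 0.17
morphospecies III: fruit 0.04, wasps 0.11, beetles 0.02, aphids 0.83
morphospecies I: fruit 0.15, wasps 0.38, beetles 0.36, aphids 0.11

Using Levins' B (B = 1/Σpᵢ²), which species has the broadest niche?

Σp_IIᵢ² = 0.02² + 0.07² + 0.74² + 0.17² = 0.0004 + 0.0049 + 0.5476 + 0.0289 = 0.5818
B_II = 1 / 0.5818 = 1.7188
Σp_IIIᵢ² = 0.04² + 0.11² + 0.02² + 0.83² = 0.0016 + 0.0121 + 0.0004 + 0.6889 = 0.7030
B_III = 1 / 0.7030 = 1.4225
Σp_Iᵢ² = 0.15² + 0.38² + 0.36² + 0.11² = 0.0225 + 0.1444 + 0.1296 + 0.0121 = 0.3086
B_I = 1 / 0.3086 = 3.2404
Highest B → broadest niche (most generalist): morphospecies I (B = 3.24).

morphospecies I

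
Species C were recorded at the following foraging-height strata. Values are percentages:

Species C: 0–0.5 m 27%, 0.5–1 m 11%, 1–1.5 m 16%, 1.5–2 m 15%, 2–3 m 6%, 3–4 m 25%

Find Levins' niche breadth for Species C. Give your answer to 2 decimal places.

Convert percentages to proportions (divide by 100).
Σpᵢ² = 0.27² + 0.11² + 0.16² + 0.15² + 0.06² + 0.25² = 0.0729 + 0.0121 + 0.0256 + 0.0225 + 0.0036 + 0.0625 = 0.1992
B = 1 / 0.1992 = 5.0201

5.02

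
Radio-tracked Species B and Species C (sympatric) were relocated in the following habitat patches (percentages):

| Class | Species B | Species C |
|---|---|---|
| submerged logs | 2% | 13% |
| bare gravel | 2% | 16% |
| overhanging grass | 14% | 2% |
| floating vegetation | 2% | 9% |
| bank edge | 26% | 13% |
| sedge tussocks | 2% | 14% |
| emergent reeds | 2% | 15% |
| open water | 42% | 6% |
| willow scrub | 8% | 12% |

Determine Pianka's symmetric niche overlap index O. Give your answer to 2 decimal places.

Convert percentages to proportions (divide by 100).
Σ p₁ᵢp₂ᵢ = 0.0026 + 0.0032 + 0.0028 + 0.0018 + 0.0338 + 0.0028 + 0.0030 + 0.0252 + 0.0096 = 0.0848
Σp_1ᵢ² = 0.02² + 0.02² + 0.14² + 0.02² + 0.26² + 0.02² + 0.02² + 0.42² + 0.08² = 0.0004 + 0.0004 + 0.0196 + 0.0004 + 0.0676 + 0.0004 + 0.0004 + 0.1764 + 0.0064 = 0.2720
Σp_2ᵢ² = 0.13² + 0.16² + 0.02² + 0.09² + 0.13² + 0.14² + 0.15² + 0.06² + 0.12² = 0.0169 + 0.0256 + 0.0004 + 0.0081 + 0.0169 + 0.0196 + 0.0225 + 0.0036 + 0.0144 = 0.1280
O = 0.0848 / √(0.2720 × 0.1280) = 0.0848 / 0.18659 = 0.4545

0.45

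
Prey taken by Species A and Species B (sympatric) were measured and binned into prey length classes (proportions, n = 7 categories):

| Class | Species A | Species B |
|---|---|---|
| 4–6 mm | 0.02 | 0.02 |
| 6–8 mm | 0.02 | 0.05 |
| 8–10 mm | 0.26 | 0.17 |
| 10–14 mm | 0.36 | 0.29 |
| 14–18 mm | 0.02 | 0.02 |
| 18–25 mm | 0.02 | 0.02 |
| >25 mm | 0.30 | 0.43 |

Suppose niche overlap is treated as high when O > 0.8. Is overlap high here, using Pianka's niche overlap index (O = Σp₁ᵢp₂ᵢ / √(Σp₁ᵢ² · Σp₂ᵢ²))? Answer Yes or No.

Σ p₁ᵢp₂ᵢ = 0.0004 + 0.0010 + 0.0442 + 0.1044 + 0.0004 + 0.0004 + 0.1290 = 0.2798
Σp_1ᵢ² = 0.02² + 0.02² + 0.26² + 0.36² + 0.02² + 0.02² + 0.30² = 0.0004 + 0.0004 + 0.0676 + 0.1296 + 0.0004 + 0.0004 + 0.0900 = 0.2888
Σp_2ᵢ² = 0.02² + 0.05² + 0.17² + 0.29² + 0.02² + 0.02² + 0.43² = 0.0004 + 0.0025 + 0.0289 + 0.0841 + 0.0004 + 0.0004 + 0.1849 = 0.3016
O = 0.2798 / √(0.2888 × 0.3016) = 0.2798 / 0.29513 = 0.9481
O = 0.9481 > 0.8 → Yes.

Yes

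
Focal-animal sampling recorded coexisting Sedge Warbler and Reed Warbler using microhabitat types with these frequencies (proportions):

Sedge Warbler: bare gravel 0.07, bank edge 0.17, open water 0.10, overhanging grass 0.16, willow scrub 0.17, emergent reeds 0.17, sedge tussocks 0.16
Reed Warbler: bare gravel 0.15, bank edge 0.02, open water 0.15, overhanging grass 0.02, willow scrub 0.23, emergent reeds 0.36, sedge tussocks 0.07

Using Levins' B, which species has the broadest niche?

Σp_Sedgᵢ² = 0.07² + 0.17² + 0.10² + 0.16² + 0.17² + 0.17² + 0.16² = 0.0049 + 0.0289 + 0.0100 + 0.0256 + 0.0289 + 0.0289 + 0.0256 = 0.1528
B_Sedg = 1 / 0.1528 = 6.5445
Σp_Reedᵢ² = 0.15² + 0.02² + 0.15² + 0.02² + 0.23² + 0.36² + 0.07² = 0.0225 + 0.0004 + 0.0225 + 0.0004 + 0.0529 + 0.1296 + 0.0049 = 0.2332
B_Reed = 1 / 0.2332 = 4.2882
Highest B → broadest niche (most generalist): Sedge Warbler (B = 6.54).

Sedge Warbler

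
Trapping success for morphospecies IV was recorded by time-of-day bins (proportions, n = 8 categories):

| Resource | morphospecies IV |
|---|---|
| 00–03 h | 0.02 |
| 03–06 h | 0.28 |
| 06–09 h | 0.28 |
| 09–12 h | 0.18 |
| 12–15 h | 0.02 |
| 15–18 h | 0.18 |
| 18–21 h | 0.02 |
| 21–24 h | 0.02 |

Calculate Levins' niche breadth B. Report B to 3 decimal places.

Σpᵢ² = 0.02² + 0.28² + 0.28² + 0.18² + 0.02² + 0.18² + 0.02² + 0.02² = 0.0004 + 0.0784 + 0.0784 + 0.0324 + 0.0004 + 0.0324 + 0.0004 + 0.0004 = 0.2232
B = 1 / 0.2232 = 4.48029

4.480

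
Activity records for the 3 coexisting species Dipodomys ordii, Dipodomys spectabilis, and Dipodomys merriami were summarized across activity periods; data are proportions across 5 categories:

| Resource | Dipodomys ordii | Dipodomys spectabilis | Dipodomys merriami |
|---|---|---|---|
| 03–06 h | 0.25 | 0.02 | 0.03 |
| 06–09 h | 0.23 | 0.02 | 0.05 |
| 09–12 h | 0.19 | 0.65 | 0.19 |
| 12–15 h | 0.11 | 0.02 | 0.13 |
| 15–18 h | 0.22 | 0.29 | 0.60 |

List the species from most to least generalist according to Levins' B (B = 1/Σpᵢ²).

Σp_ordiᵢ² = 0.25² + 0.23² + 0.19² + 0.11² + 0.22² = 0.0625 + 0.0529 + 0.0361 + 0.0121 + 0.0484 = 0.2120
B_ordi = 1 / 0.2120 = 4.7170
Σp_specᵢ² = 0.02² + 0.02² + 0.65² + 0.02² + 0.29² = 0.0004 + 0.0004 + 0.4225 + 0.0004 + 0.0841 = 0.5078
B_spec = 1 / 0.5078 = 1.9693
Σp_merrᵢ² = 0.03² + 0.05² + 0.19² + 0.13² + 0.60² = 0.0009 + 0.0025 + 0.0361 + 0.0169 + 0.3600 = 0.4164
B_merr = 1 / 0.4164 = 2.4015
Ranking by B (broadest → narrowest): Dipodomys ordii (4.72) > Dipodomys merriami (2.40) > Dipodomys spectabilis (1.97)

Dipodomys ordii > Dipodomys merriami > Dipodomys spectabilis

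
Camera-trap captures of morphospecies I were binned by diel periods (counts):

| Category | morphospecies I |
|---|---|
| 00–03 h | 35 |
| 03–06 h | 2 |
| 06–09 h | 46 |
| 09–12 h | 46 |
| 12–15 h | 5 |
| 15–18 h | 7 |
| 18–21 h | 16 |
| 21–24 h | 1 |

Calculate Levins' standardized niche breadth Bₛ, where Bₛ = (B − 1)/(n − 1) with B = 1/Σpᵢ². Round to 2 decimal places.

0.47

Proportions for morphospecies I (n=158): 35/158=0.2215, 2/158=0.0127, 46/158=0.2911, 46/158=0.2911, 5/158=0.0316, 7/158=0.0443, 16/158=0.1013, 1/158=0.0063
Σpᵢ² = 0.2215² + 0.0127² + 0.2911² + 0.2911² + 0.0316² + 0.0443² + 0.1013² + 0.0063² = 0.049062 + 0.000161 + 0.084739 + 0.084739 + 0.000999 + 0.001962 + 0.010262 + 0.000040 = 0.231964
B = 1 / 0.231964 = 4.3110
Bₛ = (B − 1)/(n − 1) = (4.3110 − 1)/(8 − 1) = 3.3110/7 = 0.4730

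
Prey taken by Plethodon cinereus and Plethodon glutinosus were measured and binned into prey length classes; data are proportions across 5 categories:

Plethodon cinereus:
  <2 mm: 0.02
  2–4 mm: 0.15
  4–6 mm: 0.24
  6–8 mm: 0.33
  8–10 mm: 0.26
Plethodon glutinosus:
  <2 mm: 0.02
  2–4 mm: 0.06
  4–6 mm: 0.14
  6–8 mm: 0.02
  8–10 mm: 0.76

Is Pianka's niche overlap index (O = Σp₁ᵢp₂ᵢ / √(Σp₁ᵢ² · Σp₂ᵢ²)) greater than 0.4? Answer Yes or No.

Σ p₁ᵢp₂ᵢ = 0.0004 + 0.0090 + 0.0336 + 0.0066 + 0.1976 = 0.2472
Σp_1ᵢ² = 0.02² + 0.15² + 0.24² + 0.33² + 0.26² = 0.0004 + 0.0225 + 0.0576 + 0.1089 + 0.0676 = 0.2570
Σp_2ᵢ² = 0.02² + 0.06² + 0.14² + 0.02² + 0.76² = 0.0004 + 0.0036 + 0.0196 + 0.0004 + 0.5776 = 0.6016
O = 0.2472 / √(0.2570 × 0.6016) = 0.2472 / 0.39321 = 0.6287
O = 0.6287 > 0.4 → Yes.

Yes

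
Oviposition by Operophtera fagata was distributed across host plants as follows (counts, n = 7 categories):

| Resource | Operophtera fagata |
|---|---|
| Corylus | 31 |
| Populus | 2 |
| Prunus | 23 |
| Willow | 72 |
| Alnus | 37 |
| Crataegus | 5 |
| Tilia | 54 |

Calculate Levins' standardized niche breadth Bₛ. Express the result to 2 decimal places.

0.59

Proportions for Operophtera fagata (n=224): 31/224=0.1384, 2/224=0.0089, 23/224=0.1027, 72/224=0.3214, 37/224=0.1652, 5/224=0.0223, 54/224=0.2411
Σpᵢ² = 0.1384² + 0.0089² + 0.1027² + 0.3214² + 0.1652² + 0.0223² + 0.2411² = 0.019155 + 0.000079 + 0.010547 + 0.103298 + 0.027291 + 0.000497 + 0.058129 = 0.218996
B = 1 / 0.218996 = 4.5663
Bₛ = (B − 1)/(n − 1) = (4.5663 − 1)/(7 − 1) = 3.5663/6 = 0.5944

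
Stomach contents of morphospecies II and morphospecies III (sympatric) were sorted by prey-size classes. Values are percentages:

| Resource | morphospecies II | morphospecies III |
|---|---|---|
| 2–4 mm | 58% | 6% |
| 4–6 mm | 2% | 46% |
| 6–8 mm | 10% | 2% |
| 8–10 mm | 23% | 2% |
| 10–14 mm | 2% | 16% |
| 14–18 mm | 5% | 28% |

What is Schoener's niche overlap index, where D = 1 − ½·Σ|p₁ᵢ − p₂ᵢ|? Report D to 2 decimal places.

Convert percentages to proportions (divide by 100).
Σ|p₁ᵢ − p₂ᵢ| = 0.52 + 0.44 + 0.08 + 0.21 + 0.14 + 0.23 = 1.62
D = 1 − ½ × 1.62 = 1 − 0.810 = 0.1900

0.19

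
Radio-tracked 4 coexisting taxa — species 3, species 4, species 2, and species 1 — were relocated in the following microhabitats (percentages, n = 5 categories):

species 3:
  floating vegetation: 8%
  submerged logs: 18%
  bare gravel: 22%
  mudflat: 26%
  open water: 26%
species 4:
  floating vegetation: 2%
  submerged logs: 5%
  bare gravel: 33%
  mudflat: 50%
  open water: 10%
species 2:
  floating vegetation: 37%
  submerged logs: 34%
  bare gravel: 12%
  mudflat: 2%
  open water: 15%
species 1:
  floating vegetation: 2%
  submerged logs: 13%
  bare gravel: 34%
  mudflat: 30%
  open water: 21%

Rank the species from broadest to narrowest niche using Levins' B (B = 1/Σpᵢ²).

Convert percentages to proportions (divide by 100).
Σp_3ᵢ² = 0.08² + 0.18² + 0.22² + 0.26² + 0.26² = 0.0064 + 0.0324 + 0.0484 + 0.0676 + 0.0676 = 0.2224
B_3 = 1 / 0.2224 = 4.4964
Σp_4ᵢ² = 0.02² + 0.05² + 0.33² + 0.50² + 0.10² = 0.0004 + 0.0025 + 0.1089 + 0.2500 + 0.0100 = 0.3718
B_4 = 1 / 0.3718 = 2.6896
Σp_2ᵢ² = 0.37² + 0.34² + 0.12² + 0.02² + 0.15² = 0.1369 + 0.1156 + 0.0144 + 0.0004 + 0.0225 = 0.2898
B_2 = 1 / 0.2898 = 3.4507
Σp_1ᵢ² = 0.02² + 0.13² + 0.34² + 0.30² + 0.21² = 0.0004 + 0.0169 + 0.1156 + 0.0900 + 0.0441 = 0.2670
B_1 = 1 / 0.2670 = 3.7453
Ranking by B (broadest → narrowest): species 3 (4.50) > species 1 (3.75) > species 2 (3.45) > species 4 (2.69)

species 3 > species 1 > species 2 > species 4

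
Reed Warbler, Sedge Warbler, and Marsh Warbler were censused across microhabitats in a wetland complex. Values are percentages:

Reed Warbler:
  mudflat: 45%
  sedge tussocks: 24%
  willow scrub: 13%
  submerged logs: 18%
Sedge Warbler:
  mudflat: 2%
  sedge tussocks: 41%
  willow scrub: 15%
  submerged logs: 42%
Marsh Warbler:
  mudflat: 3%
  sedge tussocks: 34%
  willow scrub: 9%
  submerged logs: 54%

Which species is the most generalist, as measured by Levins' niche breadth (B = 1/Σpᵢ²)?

Reed Warbler

Convert percentages to proportions (divide by 100).
Σp_Reedᵢ² = 0.45² + 0.24² + 0.13² + 0.18² = 0.2025 + 0.0576 + 0.0169 + 0.0324 = 0.3094
B_Reed = 1 / 0.3094 = 3.2321
Σp_Sedgᵢ² = 0.02² + 0.41² + 0.15² + 0.42² = 0.0004 + 0.1681 + 0.0225 + 0.1764 = 0.3674
B_Sedg = 1 / 0.3674 = 2.7218
Σp_Marsᵢ² = 0.03² + 0.34² + 0.09² + 0.54² = 0.0009 + 0.1156 + 0.0081 + 0.2916 = 0.4162
B_Mars = 1 / 0.4162 = 2.4027
Highest B → broadest niche (most generalist): Reed Warbler (B = 3.23).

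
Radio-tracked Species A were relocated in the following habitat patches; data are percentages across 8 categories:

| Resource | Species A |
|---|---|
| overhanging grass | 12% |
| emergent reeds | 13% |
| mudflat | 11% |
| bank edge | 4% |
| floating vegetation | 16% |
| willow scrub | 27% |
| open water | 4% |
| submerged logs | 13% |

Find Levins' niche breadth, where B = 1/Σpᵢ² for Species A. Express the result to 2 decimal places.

Convert percentages to proportions (divide by 100).
Σpᵢ² = 0.12² + 0.13² + 0.11² + 0.04² + 0.16² + 0.27² + 0.04² + 0.13² = 0.0144 + 0.0169 + 0.0121 + 0.0016 + 0.0256 + 0.0729 + 0.0016 + 0.0169 = 0.1620
B = 1 / 0.1620 = 6.1728

6.17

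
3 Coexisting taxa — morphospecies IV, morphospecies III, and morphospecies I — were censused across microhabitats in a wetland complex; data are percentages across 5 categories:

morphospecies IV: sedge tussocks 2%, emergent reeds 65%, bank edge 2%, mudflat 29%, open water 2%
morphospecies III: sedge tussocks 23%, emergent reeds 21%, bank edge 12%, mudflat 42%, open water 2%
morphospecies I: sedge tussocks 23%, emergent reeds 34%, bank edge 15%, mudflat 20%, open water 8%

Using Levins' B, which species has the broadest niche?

Convert percentages to proportions (divide by 100).
Σp_IVᵢ² = 0.02² + 0.65² + 0.02² + 0.29² + 0.02² = 0.0004 + 0.4225 + 0.0004 + 0.0841 + 0.0004 = 0.5078
B_IV = 1 / 0.5078 = 1.9693
Σp_IIIᵢ² = 0.23² + 0.21² + 0.12² + 0.42² + 0.02² = 0.0529 + 0.0441 + 0.0144 + 0.1764 + 0.0004 = 0.2882
B_III = 1 / 0.2882 = 3.4698
Σp_Iᵢ² = 0.23² + 0.34² + 0.15² + 0.20² + 0.08² = 0.0529 + 0.1156 + 0.0225 + 0.0400 + 0.0064 = 0.2374
B_I = 1 / 0.2374 = 4.2123
Highest B → broadest niche (most generalist): morphospecies I (B = 4.21).

morphospecies I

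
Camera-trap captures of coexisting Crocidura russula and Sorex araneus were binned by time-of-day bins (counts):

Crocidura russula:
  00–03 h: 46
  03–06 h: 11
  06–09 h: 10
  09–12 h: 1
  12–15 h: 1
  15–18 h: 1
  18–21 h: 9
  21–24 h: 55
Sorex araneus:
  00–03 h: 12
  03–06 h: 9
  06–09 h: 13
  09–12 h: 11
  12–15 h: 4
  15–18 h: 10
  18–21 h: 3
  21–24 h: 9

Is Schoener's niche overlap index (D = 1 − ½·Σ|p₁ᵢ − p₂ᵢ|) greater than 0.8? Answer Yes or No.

Proportions for Crocidura russula (n=134): 46/134=0.3433, 11/134=0.0821, 10/134=0.0746, 1/134=0.0075, 1/134=0.0075, 1/134=0.0075, 9/134=0.0672, 55/134=0.4104
Proportions for Sorex araneus (n=71): 12/71=0.1690, 9/71=0.1268, 13/71=0.1831, 11/71=0.1549, 4/71=0.0563, 10/71=0.1408, 3/71=0.0423, 9/71=0.1268
Σ|p₁ᵢ − p₂ᵢ| = 0.1743 + 0.0447 + 0.1085 + 0.1474 + 0.0488 + 0.1333 + 0.0249 + 0.2836 = 0.9655
D = 1 − ½ × 0.9655 = 1 − 0.48275 = 0.51725
D = 0.51725 < 0.8 → No.

No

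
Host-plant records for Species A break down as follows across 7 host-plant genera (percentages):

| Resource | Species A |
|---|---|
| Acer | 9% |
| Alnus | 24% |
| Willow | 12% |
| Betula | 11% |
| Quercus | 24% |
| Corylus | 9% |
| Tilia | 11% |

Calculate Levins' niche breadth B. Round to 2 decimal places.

5.88

Convert percentages to proportions (divide by 100).
Σpᵢ² = 0.09² + 0.24² + 0.12² + 0.11² + 0.24² + 0.09² + 0.11² = 0.0081 + 0.0576 + 0.0144 + 0.0121 + 0.0576 + 0.0081 + 0.0121 = 0.1700
B = 1 / 0.1700 = 5.8824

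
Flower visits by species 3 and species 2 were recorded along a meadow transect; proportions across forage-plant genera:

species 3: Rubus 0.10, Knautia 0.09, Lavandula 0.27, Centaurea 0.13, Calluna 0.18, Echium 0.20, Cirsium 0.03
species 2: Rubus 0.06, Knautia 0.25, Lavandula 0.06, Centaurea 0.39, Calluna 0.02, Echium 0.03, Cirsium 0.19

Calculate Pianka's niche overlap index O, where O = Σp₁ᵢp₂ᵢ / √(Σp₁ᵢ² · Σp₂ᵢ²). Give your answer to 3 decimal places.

Σ p₁ᵢp₂ᵢ = 0.0060 + 0.0225 + 0.0162 + 0.0507 + 0.0036 + 0.0060 + 0.0057 = 0.1107
Σp_1ᵢ² = 0.10² + 0.09² + 0.27² + 0.13² + 0.18² + 0.20² + 0.03² = 0.0100 + 0.0081 + 0.0729 + 0.0169 + 0.0324 + 0.0400 + 0.0009 = 0.1812
Σp_2ᵢ² = 0.06² + 0.25² + 0.06² + 0.39² + 0.02² + 0.03² + 0.19² = 0.0036 + 0.0625 + 0.0036 + 0.1521 + 0.0004 + 0.0009 + 0.0361 = 0.2592
O = 0.1107 / √(0.1812 × 0.2592) = 0.1107 / 0.216719 = 0.51080

0.511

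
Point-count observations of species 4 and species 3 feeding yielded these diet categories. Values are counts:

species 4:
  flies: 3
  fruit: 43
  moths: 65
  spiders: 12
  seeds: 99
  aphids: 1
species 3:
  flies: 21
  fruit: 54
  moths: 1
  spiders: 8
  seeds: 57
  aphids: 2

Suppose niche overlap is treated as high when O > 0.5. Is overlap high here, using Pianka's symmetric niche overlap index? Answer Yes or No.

Yes

Proportions for species 4 (n=223): 3/223=0.0135, 43/223=0.1928, 65/223=0.2915, 12/223=0.0538, 99/223=0.4439, 1/223=0.0045
Proportions for species 3 (n=143): 21/143=0.1469, 54/143=0.3776, 1/143=0.0070, 8/143=0.0559, 57/143=0.3986, 2/143=0.0140
Σ p₁ᵢp₂ᵢ = 0.001983 + 0.072801 + 0.002041 + 0.003007 + 0.176939 + 0.000063 = 0.256834
Σp_1ᵢ² = 0.0135² + 0.1928² + 0.2915² + 0.0538² + 0.4439² + 0.0045² = 0.000182 + 0.037172 + 0.084972 + 0.002894 + 0.197047 + 0.000020 = 0.322287
Σp_2ᵢ² = 0.1469² + 0.3776² + 0.0070² + 0.0559² + 0.3986² + 0.0140² = 0.021580 + 0.142582 + 0.000049 + 0.003125 + 0.158882 + 0.000196 = 0.326414
O = 0.256834 / √(0.322287 × 0.326414) = 0.256834 / 0.3243439 = 0.7919
O = 0.7919 > 0.5 → Yes.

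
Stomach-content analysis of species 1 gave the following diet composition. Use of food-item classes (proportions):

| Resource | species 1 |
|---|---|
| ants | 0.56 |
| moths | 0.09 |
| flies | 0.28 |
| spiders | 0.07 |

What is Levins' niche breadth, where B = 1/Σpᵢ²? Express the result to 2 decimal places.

Σpᵢ² = 0.56² + 0.09² + 0.28² + 0.07² = 0.3136 + 0.0081 + 0.0784 + 0.0049 = 0.4050
B = 1 / 0.4050 = 2.4691

2.47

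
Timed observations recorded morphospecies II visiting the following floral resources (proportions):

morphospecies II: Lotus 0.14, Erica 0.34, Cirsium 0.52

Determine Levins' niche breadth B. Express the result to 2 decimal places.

Σpᵢ² = 0.14² + 0.34² + 0.52² = 0.0196 + 0.1156 + 0.2704 = 0.4056
B = 1 / 0.4056 = 2.4655

2.47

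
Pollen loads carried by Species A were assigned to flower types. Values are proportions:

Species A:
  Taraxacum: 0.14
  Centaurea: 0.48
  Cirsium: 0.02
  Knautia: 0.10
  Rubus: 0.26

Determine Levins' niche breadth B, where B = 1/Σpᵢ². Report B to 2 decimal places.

Σpᵢ² = 0.14² + 0.48² + 0.02² + 0.10² + 0.26² = 0.0196 + 0.2304 + 0.0004 + 0.0100 + 0.0676 = 0.3280
B = 1 / 0.3280 = 3.0488

3.05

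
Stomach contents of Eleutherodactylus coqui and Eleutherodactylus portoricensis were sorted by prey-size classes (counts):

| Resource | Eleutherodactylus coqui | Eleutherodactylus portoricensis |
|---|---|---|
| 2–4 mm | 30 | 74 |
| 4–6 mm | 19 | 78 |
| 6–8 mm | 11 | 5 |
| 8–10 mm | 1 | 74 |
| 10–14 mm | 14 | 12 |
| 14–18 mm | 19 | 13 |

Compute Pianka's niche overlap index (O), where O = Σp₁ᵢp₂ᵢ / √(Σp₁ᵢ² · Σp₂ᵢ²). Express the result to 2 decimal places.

0.73

Proportions for Eleutherodactylus coqui (n=94): 30/94=0.3191, 19/94=0.2021, 11/94=0.1170, 1/94=0.0106, 14/94=0.1489, 19/94=0.2021
Proportions for Eleutherodactylus portoricensis (n=256): 74/256=0.2891, 78/256=0.3047, 5/256=0.0195, 74/256=0.2891, 12/256=0.0469, 13/256=0.0508
Σ p₁ᵢp₂ᵢ = 0.092252 + 0.061580 + 0.002282 + 0.003064 + 0.006983 + 0.010267 = 0.176428
Σp_1ᵢ² = 0.3191² + 0.2021² + 0.1170² + 0.0106² + 0.1489² + 0.2021² = 0.101825 + 0.040844 + 0.013689 + 0.000112 + 0.022171 + 0.040844 = 0.219485
Σp_2ᵢ² = 0.2891² + 0.3047² + 0.0195² + 0.2891² + 0.0469² + 0.0508² = 0.083579 + 0.092842 + 0.000380 + 0.083579 + 0.002200 + 0.002581 = 0.265161
O = 0.176428 / √(0.219485 × 0.265161) = 0.176428 / 0.2412444 = 0.7313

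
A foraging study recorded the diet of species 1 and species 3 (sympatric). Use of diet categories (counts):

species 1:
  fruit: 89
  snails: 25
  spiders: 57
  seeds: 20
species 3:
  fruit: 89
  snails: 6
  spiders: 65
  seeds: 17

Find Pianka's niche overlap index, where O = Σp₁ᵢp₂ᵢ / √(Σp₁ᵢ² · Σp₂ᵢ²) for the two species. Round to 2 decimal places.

Proportions for species 1 (n=191): 89/191=0.4660, 25/191=0.1309, 57/191=0.2984, 20/191=0.1047
Proportions for species 3 (n=177): 89/177=0.5028, 6/177=0.0339, 65/177=0.3672, 17/177=0.0960
Σ p₁ᵢp₂ᵢ = 0.234305 + 0.004438 + 0.109572 + 0.010051 = 0.358366
Σp_1ᵢ² = 0.4660² + 0.1309² + 0.2984² + 0.1047² = 0.217156 + 0.017135 + 0.089043 + 0.010962 = 0.334296
Σp_2ᵢ² = 0.5028² + 0.0339² + 0.3672² + 0.0960² = 0.252808 + 0.001149 + 0.134836 + 0.009216 = 0.398009
O = 0.358366 / √(0.334296 × 0.398009) = 0.358366 / 0.3647641 = 0.9825

0.98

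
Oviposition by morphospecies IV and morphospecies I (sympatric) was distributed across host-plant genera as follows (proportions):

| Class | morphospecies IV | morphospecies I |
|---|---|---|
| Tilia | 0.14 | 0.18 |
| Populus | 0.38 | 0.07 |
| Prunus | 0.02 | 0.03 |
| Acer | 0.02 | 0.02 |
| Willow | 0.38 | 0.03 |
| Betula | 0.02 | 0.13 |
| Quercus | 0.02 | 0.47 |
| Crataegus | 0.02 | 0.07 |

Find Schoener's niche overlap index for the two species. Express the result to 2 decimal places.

0.34

Σ|p₁ᵢ − p₂ᵢ| = 0.04 + 0.31 + 0.01 + 0.00 + 0.35 + 0.11 + 0.45 + 0.05 = 1.32
D = 1 − ½ × 1.32 = 1 − 0.660 = 0.3400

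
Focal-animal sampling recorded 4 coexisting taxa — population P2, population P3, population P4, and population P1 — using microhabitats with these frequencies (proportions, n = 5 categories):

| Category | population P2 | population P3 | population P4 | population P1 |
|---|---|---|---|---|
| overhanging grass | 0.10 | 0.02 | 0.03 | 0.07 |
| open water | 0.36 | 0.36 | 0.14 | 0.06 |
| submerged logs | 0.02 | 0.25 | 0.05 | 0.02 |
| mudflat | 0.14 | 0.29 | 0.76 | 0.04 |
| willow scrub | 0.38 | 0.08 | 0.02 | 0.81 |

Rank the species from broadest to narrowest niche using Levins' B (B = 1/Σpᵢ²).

Σp_P2ᵢ² = 0.10² + 0.36² + 0.02² + 0.14² + 0.38² = 0.0100 + 0.1296 + 0.0004 + 0.0196 + 0.1444 = 0.3040
B_P2 = 1 / 0.3040 = 3.2895
Σp_P3ᵢ² = 0.02² + 0.36² + 0.25² + 0.29² + 0.08² = 0.0004 + 0.1296 + 0.0625 + 0.0841 + 0.0064 = 0.2830
B_P3 = 1 / 0.2830 = 3.5336
Σp_P4ᵢ² = 0.03² + 0.14² + 0.05² + 0.76² + 0.02² = 0.0009 + 0.0196 + 0.0025 + 0.5776 + 0.0004 = 0.6010
B_P4 = 1 / 0.6010 = 1.6639
Σp_P1ᵢ² = 0.07² + 0.06² + 0.02² + 0.04² + 0.81² = 0.0049 + 0.0036 + 0.0004 + 0.0016 + 0.6561 = 0.6666
B_P1 = 1 / 0.6666 = 1.5002
Ranking by B (broadest → narrowest): population P3 (3.53) > population P2 (3.29) > population P4 (1.66) > population P1 (1.50)

population P3 > population P2 > population P4 > population P1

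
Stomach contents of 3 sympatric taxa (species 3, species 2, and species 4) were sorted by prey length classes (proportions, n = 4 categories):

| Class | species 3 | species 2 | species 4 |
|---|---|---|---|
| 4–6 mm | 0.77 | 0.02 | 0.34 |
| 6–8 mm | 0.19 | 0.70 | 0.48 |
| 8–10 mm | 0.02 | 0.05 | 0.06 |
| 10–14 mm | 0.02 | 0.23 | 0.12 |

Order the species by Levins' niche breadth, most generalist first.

species 4 > species 2 > species 3

Σp_3ᵢ² = 0.77² + 0.19² + 0.02² + 0.02² = 0.5929 + 0.0361 + 0.0004 + 0.0004 = 0.6298
B_3 = 1 / 0.6298 = 1.5878
Σp_2ᵢ² = 0.02² + 0.70² + 0.05² + 0.23² = 0.0004 + 0.4900 + 0.0025 + 0.0529 = 0.5458
B_2 = 1 / 0.5458 = 1.8322
Σp_4ᵢ² = 0.34² + 0.48² + 0.06² + 0.12² = 0.1156 + 0.2304 + 0.0036 + 0.0144 = 0.3640
B_4 = 1 / 0.3640 = 2.7473
Ranking by B (broadest → narrowest): species 4 (2.75) > species 2 (1.83) > species 3 (1.59)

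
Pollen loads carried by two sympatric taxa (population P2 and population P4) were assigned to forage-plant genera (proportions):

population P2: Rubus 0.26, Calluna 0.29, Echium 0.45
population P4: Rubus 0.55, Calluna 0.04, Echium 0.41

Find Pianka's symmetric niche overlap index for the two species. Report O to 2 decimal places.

Σ p₁ᵢp₂ᵢ = 0.1430 + 0.0116 + 0.1845 = 0.3391
Σp_1ᵢ² = 0.26² + 0.29² + 0.45² = 0.0676 + 0.0841 + 0.2025 = 0.3542
Σp_2ᵢ² = 0.55² + 0.04² + 0.41² = 0.3025 + 0.0016 + 0.1681 = 0.4722
O = 0.3391 / √(0.3542 × 0.4722) = 0.3391 / 0.40897 = 0.8292

0.83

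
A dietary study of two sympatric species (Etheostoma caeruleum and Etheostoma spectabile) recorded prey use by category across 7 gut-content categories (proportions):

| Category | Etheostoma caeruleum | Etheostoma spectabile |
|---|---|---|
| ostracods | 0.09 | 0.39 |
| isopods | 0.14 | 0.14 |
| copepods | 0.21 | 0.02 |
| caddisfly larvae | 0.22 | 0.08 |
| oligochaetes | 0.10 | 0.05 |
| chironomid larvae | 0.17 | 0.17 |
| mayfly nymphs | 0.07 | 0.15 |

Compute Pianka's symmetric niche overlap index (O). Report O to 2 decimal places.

Σ p₁ᵢp₂ᵢ = 0.0351 + 0.0196 + 0.0042 + 0.0176 + 0.0050 + 0.0289 + 0.0105 = 0.1209
Σp_1ᵢ² = 0.09² + 0.14² + 0.21² + 0.22² + 0.10² + 0.17² + 0.07² = 0.0081 + 0.0196 + 0.0441 + 0.0484 + 0.0100 + 0.0289 + 0.0049 = 0.1640
Σp_2ᵢ² = 0.39² + 0.14² + 0.02² + 0.08² + 0.05² + 0.17² + 0.15² = 0.1521 + 0.0196 + 0.0004 + 0.0064 + 0.0025 + 0.0289 + 0.0225 = 0.2324
O = 0.1209 / √(0.1640 × 0.2324) = 0.1209 / 0.19523 = 0.6193

0.62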